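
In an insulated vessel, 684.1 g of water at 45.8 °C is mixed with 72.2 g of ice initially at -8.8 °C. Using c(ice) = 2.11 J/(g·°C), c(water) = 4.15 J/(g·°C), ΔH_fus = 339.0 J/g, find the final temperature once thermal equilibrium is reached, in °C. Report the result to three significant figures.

T_f = 33.2 °C

Heat to bring ice to 0 °C and melt it: q₁ = 72.2×2.11×8.8 + 72.2×339.0 = 25816 J
Heat the water can supply cooling to 0 °C: 684.1×4.15×45.8 = 130027 J > q₁, so all ice melts.
Energy balance: 684.1×4.15×(45.8 − T) = 25816 + 72.2×4.15×(T − 0)
2839.015(45.8 − T) = 25816 + 299.63 T
130027 − 25816 = 3138.645 T
T = 104211 / 3138.645 = 33.20 °C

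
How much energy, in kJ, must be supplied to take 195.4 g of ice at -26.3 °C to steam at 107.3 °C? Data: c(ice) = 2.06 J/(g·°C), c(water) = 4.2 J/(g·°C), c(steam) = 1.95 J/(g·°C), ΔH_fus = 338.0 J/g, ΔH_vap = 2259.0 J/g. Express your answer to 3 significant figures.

q = 603 kJ

q1 (heat ice -26.3→0.0 °C): 195.4 × 2.06 × 26.3 = 10586 J
q2 (melt at 0 °C): 195.4 × 338.0 = 66045 J
q3 (heat water 0.0→100.0 °C): 195.4 × 4.2 × 100.0 = 82068 J
q4 (vaporize at 100 °C): 195.4 × 2259.0 = 441409 J
q5 (heat steam 100.0→107.3 °C): 195.4 × 1.95 × 7.3 = 2782 J
Total: 10586 + 66045 + 82068 + 441409 + 2782 = 602890 J = 603 kJ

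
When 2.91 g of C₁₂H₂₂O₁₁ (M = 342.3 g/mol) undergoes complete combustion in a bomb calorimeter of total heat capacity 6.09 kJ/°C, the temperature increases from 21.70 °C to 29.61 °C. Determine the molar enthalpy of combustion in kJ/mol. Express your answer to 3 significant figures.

ΔH = -5670 kJ/mol

ΔT = 29.61 − 21.70 = 7.91 °C
q_cal = C_cal × ΔT = 6.09 × 7.91 = 48.1719 kJ
n = 2.91 / 342.3 = 0.008501 mol
q_rxn = −q_cal = -48.1719 kJ
ΔH = -48.1719 / 0.008501 = -5667 kJ/mol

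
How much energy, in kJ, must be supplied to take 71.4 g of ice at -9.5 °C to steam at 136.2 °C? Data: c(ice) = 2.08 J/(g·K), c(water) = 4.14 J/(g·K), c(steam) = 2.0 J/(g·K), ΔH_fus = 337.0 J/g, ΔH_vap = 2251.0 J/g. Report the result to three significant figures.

q1 (heat ice -9.5→0.0 °C): 71.4 × 2.08 × 9.5 = 1411 J
q2 (melt at 0 °C): 71.4 × 337.0 = 24062 J
q3 (heat water 0.0→100.0 °C): 71.4 × 4.14 × 100.0 = 29560 J
q4 (vaporize at 100 °C): 71.4 × 2251.0 = 160721 J
q5 (heat steam 100.0→136.2 °C): 71.4 × 2.0 × 36.2 = 5169 J
Total: 1411 + 24062 + 29560 + 160721 + 5169 = 220923 J = 221 kJ

q = 221 kJ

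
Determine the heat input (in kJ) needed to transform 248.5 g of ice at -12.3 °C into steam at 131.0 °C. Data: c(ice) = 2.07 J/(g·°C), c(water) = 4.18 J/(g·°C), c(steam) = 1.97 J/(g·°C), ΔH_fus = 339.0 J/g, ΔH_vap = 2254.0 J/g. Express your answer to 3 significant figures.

q1 (heat ice -12.3→0.0 °C): 248.5 × 2.07 × 12.3 = 6327 J
q2 (melt at 0 °C): 248.5 × 339.0 = 84242 J
q3 (heat water 0.0→100.0 °C): 248.5 × 4.18 × 100.0 = 103873 J
q4 (vaporize at 100 °C): 248.5 × 2254.0 = 560119 J
q5 (heat steam 100.0→131.0 °C): 248.5 × 1.97 × 31.0 = 15176 J
Total: 6327 + 84242 + 103873 + 560119 + 15176 = 769737 J = 770 kJ

q = 770 kJ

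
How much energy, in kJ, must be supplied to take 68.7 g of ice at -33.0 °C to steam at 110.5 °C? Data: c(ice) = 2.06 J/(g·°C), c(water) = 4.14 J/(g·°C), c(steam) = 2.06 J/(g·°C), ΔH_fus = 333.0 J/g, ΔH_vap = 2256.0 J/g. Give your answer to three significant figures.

q1 (heat ice -33.0→0.0 °C): 68.7 × 2.06 × 33.0 = 4670 J
q2 (melt at 0 °C): 68.7 × 333.0 = 22877 J
q3 (heat water 0.0→100.0 °C): 68.7 × 4.14 × 100.0 = 28442 J
q4 (vaporize at 100 °C): 68.7 × 2256.0 = 154987 J
q5 (heat steam 100.0→110.5 °C): 68.7 × 2.06 × 10.5 = 1486 J
Total: 4670 + 22877 + 28442 + 154987 + 1486 = 212462 J = 212 kJ

q = 212 kJ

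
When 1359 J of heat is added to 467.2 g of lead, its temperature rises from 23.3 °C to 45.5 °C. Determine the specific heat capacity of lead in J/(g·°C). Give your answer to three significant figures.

c = 0.131 J/(g·°C)

c = q / (m ΔT) = 1359 / (467.2 × 22.2)
c = 1359 / 10371.84 = 0.131 J/(g·°C)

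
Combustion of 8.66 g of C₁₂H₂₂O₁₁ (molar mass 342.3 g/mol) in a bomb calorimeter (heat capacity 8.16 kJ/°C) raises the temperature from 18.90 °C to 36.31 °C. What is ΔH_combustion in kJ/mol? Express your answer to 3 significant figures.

ΔT = 36.31 − 18.90 = 17.41 °C
q_cal = C_cal × ΔT = 8.16 × 17.41 = 142.0656 kJ
n = 8.66 / 342.3 = 0.02530 mol
q_rxn = −q_cal = -142.0656 kJ
ΔH = -142.0656 / 0.02530 = -5615 kJ/mol

ΔH = -5620 kJ/mol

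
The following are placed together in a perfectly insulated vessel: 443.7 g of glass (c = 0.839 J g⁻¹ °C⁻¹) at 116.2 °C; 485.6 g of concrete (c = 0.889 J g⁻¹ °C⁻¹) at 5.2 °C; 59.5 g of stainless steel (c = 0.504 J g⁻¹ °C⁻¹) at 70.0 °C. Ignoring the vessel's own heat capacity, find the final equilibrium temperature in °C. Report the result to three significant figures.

Σ mᵢcᵢ(T − Tᵢ) = 0  ⇒  T = Σ mᵢcᵢTᵢ / Σ mᵢcᵢ
Σ mᵢcᵢ = 443.7×0.839 + 485.6×0.889 + 59.5×0.504 = 833.9507
Σ mᵢcᵢTᵢ = 372.2643×116.2 + 431.6984×5.2 + 29.988×70.0 = 47601
T = 47601 / 833.9507 = 57.08 °C

T_f = 57.1 °C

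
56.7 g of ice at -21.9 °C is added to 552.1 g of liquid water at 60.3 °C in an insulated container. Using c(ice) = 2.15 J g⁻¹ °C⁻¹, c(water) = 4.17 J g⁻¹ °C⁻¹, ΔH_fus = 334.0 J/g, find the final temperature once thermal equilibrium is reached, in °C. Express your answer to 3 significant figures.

Heat to bring ice to 0 °C and melt it: q₁ = 56.7×2.15×21.9 + 56.7×334.0 = 21608 J
Heat the water can supply cooling to 0 °C: 552.1×4.17×60.3 = 138826 J > q₁, so all ice melts.
Energy balance: 552.1×4.17×(60.3 − T) = 21608 + 56.7×4.17×(T − 0)
2302.257(60.3 − T) = 21608 + 236.439 T
138826 − 21608 = 2538.696 T
T = 117218 / 2538.696 = 46.17 °C

T_f = 46.2 °C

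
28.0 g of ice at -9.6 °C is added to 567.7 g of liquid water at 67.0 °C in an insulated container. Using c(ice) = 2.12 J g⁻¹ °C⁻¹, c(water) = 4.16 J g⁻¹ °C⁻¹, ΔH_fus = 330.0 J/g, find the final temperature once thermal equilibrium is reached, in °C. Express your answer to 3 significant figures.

T_f = 59.9 °C

Heat to bring ice to 0 °C and melt it: q₁ = 28.0×2.12×9.6 + 28.0×330.0 = 9809.9 J
Heat the water can supply cooling to 0 °C: 567.7×4.16×67.0 = 158229 J > q₁, so all ice melts.
Energy balance: 567.7×4.16×(67.0 − T) = 9809.9 + 28.0×4.16×(T − 0)
2361.632(67.0 − T) = 9809.9 + 116.48 T
158229 − 9809.9 = 2478.112 T
T = 148419.1 / 2478.112 = 59.89 °C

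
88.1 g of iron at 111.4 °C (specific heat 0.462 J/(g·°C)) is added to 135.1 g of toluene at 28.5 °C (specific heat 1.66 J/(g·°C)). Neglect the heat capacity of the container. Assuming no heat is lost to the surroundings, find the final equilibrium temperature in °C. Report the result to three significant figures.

Heat lost by iron = heat gained by toluene.
(88.1)(0.462)(111.4 − T) = (135.1)(1.66)(T − 28.5)
40.7022 (111.4 − T) = 224.266 (T − 28.5)
4534.2 − 40.7022 T = 224.266 T − 6391.6
10925.8 = 264.9682 T
T = 41.23 °C

T_f = 41.2 °C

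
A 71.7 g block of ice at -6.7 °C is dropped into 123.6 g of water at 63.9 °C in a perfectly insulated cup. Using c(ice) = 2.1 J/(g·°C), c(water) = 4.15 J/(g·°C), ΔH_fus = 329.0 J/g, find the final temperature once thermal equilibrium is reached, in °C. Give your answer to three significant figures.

T_f = 10.1 °C

Heat to bring ice to 0 °C and melt it: q₁ = 71.7×2.1×6.7 + 71.7×329.0 = 24598 J
Heat the water can supply cooling to 0 °C: 123.6×4.15×63.9 = 32776.9 J > q₁, so all ice melts.
Energy balance: 123.6×4.15×(63.9 − T) = 24598 + 71.7×4.15×(T − 0)
512.94(63.9 − T) = 24598 + 297.555 T
32776.9 − 24598 = 810.495 T
T = 8178.9 / 810.495 = 10.09 °C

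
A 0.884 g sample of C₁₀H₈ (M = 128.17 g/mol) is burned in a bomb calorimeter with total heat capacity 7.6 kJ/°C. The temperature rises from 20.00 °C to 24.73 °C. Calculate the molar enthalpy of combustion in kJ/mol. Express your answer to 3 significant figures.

ΔT = 24.73 − 20.00 = 4.73 °C
q_cal = C_cal × ΔT = 7.6 × 4.73 = 35.948 kJ
n = 0.884 / 128.17 = 0.006897 mol
q_rxn = −q_cal = -35.948 kJ
ΔH = -35.948 / 0.006897 = -5212 kJ/mol

ΔH = -5210 kJ/mol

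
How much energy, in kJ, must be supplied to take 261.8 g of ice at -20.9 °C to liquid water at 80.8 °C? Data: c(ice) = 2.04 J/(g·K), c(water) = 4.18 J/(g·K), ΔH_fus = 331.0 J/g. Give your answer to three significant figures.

q1 (heat ice -20.9→0.0 °C): 261.8 × 2.04 × 20.9 = 11162 J
q2 (melt at 0 °C): 261.8 × 331.0 = 86656 J
q3 (heat water 0.0→80.8 °C): 261.8 × 4.18 × 80.8 = 88421 J
Total: 11162 + 86656 + 88421 = 186239 J = 186 kJ

q = 186 kJ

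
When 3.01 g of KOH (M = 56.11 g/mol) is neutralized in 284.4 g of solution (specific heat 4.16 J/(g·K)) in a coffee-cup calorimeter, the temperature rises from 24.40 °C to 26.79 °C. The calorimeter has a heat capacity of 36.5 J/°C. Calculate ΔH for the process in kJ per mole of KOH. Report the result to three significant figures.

|ΔT| = |26.79 − 24.40| = 2.39 °C
|q_surr| = (284.4 × 4.16 + 36.5) × 2.39 = 1219.604 × 2.39 = 2915 J
n(KOH) = 3.01 / 56.11 = 0.05364 mol
Temperature rose, so q_rxn = −|q_surr| = -2.915 kJ
ΔH = q_rxn / n = -54.34 kJ/mol

ΔH = -54.3 kJ/mol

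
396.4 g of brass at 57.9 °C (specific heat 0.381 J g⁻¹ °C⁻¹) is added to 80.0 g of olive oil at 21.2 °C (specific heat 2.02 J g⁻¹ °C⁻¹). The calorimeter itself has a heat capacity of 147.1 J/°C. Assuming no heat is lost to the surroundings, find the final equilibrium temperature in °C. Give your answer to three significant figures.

Heat lost by brass = heat gained by olive oil + calorimeter.
(396.4)(0.381)(57.9 − T) = [(80.0)(2.02) + 147.1](T − 21.2)
151.0284 (57.9 − T) = 308.7 (T − 21.2)
8744.5 − 151.0284 T = 308.7 T − 6544.4
15288.9 = 459.7284 T
T = 33.26 °C

T_f = 33.3 °C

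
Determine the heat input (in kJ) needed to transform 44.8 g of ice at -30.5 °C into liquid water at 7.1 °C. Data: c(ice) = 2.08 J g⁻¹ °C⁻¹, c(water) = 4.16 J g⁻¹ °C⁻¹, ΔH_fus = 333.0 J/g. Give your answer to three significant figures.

q1 (heat ice -30.5→0.0 °C): 44.8 × 2.08 × 30.5 = 2842 J
q2 (melt at 0 °C): 44.8 × 333.0 = 14918 J
q3 (heat water 0.0→7.1 °C): 44.8 × 4.16 × 7.1 = 1323 J
Total: 2842 + 14918 + 1323 = 19083 J = 19.1 kJ

q = 19.1 kJ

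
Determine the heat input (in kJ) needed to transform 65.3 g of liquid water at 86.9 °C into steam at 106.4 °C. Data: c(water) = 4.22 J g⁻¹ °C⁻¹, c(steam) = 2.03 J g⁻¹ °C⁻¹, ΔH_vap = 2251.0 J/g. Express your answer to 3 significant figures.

q = 151 kJ

q1 (heat water 86.9→100.0 °C): 65.3 × 4.22 × 13.1 = 3610 J
q2 (vaporize at 100 °C): 65.3 × 2251.0 = 146990 J
q3 (heat steam 100.0→106.4 °C): 65.3 × 2.03 × 6.4 = 848 J
Total: 3610 + 146990 + 848 = 151448 J = 151 kJ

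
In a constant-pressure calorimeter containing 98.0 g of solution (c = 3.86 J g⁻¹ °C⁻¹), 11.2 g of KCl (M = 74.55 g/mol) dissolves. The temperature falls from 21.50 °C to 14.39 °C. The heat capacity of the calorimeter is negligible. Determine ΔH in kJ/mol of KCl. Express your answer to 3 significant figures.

ΔH = 17.9 kJ/mol

|ΔT| = |14.39 − 21.50| = 7.11 °C
|q_surr| = (98.0 × 3.86) × 7.11 = 378.28 × 7.11 = 2690 J
n(KCl) = 11.2 / 74.55 = 0.1502 mol
Temperature fell, so q_rxn = +|q_surr| = 2.690 kJ
ΔH = q_rxn / n = 17.91 kJ/mol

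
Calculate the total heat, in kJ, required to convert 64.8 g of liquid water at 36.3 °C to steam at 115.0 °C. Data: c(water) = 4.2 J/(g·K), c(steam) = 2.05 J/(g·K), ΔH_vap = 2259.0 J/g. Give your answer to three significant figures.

q1 (heat water 36.3→100.0 °C): 64.8 × 4.2 × 63.7 = 17337 J
q2 (vaporize at 100 °C): 64.8 × 2259.0 = 146383 J
q3 (heat steam 100.0→115.0 °C): 64.8 × 2.05 × 15.0 = 1993 J
Total: 17337 + 146383 + 1993 = 165713 J = 166 kJ

q = 166 kJ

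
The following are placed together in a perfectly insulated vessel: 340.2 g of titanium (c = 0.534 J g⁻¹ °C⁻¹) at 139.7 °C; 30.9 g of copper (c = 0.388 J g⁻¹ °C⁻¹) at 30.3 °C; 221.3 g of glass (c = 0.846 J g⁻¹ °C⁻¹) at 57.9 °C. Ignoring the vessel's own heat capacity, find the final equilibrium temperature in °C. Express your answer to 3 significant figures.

T_f = 96.0 °C

Σ mᵢcᵢ(T − Tᵢ) = 0  ⇒  T = Σ mᵢcᵢTᵢ / Σ mᵢcᵢ
Σ mᵢcᵢ = 340.2×0.534 + 30.9×0.388 + 221.3×0.846 = 380.8758
Σ mᵢcᵢTᵢ = 181.6668×139.7 + 11.9892×30.3 + 187.2198×57.9 = 36582
T = 36582 / 380.8758 = 96.047 °C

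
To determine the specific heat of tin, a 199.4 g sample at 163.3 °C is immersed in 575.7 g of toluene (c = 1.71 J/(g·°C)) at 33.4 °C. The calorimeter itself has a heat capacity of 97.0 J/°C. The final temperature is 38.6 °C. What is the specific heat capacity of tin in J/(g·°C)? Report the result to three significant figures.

c = 0.226 J/(g·°C)

q_gained = (575.7 × 1.71 + 97.0) × (38.6 − 33.4) = 5624 J
q_lost = 199.4 × c × (163.3 − 38.6) = 24865.18 c
Set equal: c = 5624 / 24865.18 = 0.226 J/(g·°C)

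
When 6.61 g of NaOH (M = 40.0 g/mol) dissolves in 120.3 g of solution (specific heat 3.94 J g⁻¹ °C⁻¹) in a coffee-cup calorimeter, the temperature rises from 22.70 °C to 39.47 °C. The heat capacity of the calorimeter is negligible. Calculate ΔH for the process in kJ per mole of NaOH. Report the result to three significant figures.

|ΔT| = |39.47 − 22.70| = 16.77 °C
|q_surr| = (120.3 × 3.94) × 16.77 = 473.982 × 16.77 = 7949 J
n(NaOH) = 6.61 / 40.0 = 0.1653 mol
Temperature rose, so q_rxn = −|q_surr| = -7.949 kJ
ΔH = q_rxn / n = -48.09 kJ/mol

ΔH = -48.1 kJ/mol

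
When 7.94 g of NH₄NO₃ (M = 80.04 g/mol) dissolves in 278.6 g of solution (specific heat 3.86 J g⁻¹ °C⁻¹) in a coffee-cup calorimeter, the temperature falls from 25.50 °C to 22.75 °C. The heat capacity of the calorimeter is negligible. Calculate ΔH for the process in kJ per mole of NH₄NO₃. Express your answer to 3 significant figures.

ΔH = 29.8 kJ/mol

|ΔT| = |22.75 − 25.50| = 2.75 °C
|q_surr| = (278.6 × 3.86) × 2.75 = 1075.396 × 2.75 = 2957 J
n(NH₄NO₃) = 7.94 / 80.04 = 0.09920 mol
Temperature fell, so q_rxn = +|q_surr| = 2.957 kJ
ΔH = q_rxn / n = 29.81 kJ/mol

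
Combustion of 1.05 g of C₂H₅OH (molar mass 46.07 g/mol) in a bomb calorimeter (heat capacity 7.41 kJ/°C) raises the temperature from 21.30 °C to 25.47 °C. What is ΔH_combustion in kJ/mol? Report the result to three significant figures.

ΔT = 25.47 − 21.30 = 4.17 °C
q_cal = C_cal × ΔT = 7.41 × 4.17 = 30.8997 kJ
n = 1.05 / 46.07 = 0.02279 mol
q_rxn = −q_cal = -30.8997 kJ
ΔH = -30.8997 / 0.02279 = -1356 kJ/mol

ΔH = -1360 kJ/mol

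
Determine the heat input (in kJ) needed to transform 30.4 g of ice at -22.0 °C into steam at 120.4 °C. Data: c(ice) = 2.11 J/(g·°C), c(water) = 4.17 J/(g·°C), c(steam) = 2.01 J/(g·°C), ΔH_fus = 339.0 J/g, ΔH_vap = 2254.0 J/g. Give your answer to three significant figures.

q = 94.2 kJ

q1 (heat ice -22.0→0.0 °C): 30.4 × 2.11 × 22.0 = 1411 J
q2 (melt at 0 °C): 30.4 × 339.0 = 10306 J
q3 (heat water 0.0→100.0 °C): 30.4 × 4.17 × 100.0 = 12677 J
q4 (vaporize at 100 °C): 30.4 × 2254.0 = 68522 J
q5 (heat steam 100.0→120.4 °C): 30.4 × 2.01 × 20.4 = 1247 J
Total: 1411 + 10306 + 12677 + 68522 + 1247 = 94163 J = 94.2 kJ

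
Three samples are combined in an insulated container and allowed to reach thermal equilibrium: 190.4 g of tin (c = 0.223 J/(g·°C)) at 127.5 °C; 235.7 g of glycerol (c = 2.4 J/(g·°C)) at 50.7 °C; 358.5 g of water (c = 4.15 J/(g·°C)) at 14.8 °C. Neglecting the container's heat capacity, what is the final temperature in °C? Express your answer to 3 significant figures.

Σ mᵢcᵢ(T − Tᵢ) = 0  ⇒  T = Σ mᵢcᵢTᵢ / Σ mᵢcᵢ
Σ mᵢcᵢ = 190.4×0.223 + 235.7×2.4 + 358.5×4.15 = 2095.9142
Σ mᵢcᵢTᵢ = 42.4592×127.5 + 565.68×50.7 + 1487.775×14.8 = 56113
T = 56113 / 2095.9142 = 26.77 °C

T_f = 26.8 °C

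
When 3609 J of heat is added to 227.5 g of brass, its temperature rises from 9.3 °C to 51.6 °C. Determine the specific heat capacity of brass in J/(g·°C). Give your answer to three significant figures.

c = 0.375 J/(g·°C)

c = q / (m ΔT) = 3609 / (227.5 × 42.3)
c = 3609 / 9623.25 = 0.375 J/(g·°C)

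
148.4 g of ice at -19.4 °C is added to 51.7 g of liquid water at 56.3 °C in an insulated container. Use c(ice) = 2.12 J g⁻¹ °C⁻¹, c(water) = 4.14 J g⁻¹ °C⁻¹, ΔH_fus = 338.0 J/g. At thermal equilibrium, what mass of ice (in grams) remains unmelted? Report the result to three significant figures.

Heat to warm all ice to 0 °C: 148.4×2.12×19.4 = 6103.4 J
Heat released by water cooling to 0 °C: 51.7×4.14×56.3 = 12050 J
12050 J < 6103.4 + 148.4×338.0 = 56262.6 J, so not all ice melts; final T = 0 °C.
Heat left for melting: 12050 − 6103.4 = 5946.6 J
Mass melted = 5946.6 / 338.0 = 17.59 g
Ice remaining = 148.4 − 17.59 = 130.81 g

m_ice remaining = 131 g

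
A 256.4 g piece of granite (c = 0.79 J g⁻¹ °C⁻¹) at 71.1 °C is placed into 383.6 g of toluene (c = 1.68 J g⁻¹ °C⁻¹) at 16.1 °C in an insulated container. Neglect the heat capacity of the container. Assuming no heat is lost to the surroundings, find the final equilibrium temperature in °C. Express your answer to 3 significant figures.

Heat lost by granite = heat gained by toluene.
(256.4)(0.79)(71.1 − T) = (383.6)(1.68)(T − 16.1)
202.556 (71.1 − T) = 644.448 (T − 16.1)
14402 − 202.556 T = 644.448 T − 10376
24778 = 847.004 T
T = 29.25 °C

T_f = 29.3 °C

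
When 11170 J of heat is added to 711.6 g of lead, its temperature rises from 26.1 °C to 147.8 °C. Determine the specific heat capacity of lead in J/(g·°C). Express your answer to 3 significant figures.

c = q / (m ΔT) = 11170 / (711.6 × 121.7)
c = 11170 / 86601.72 = 0.129 J/(g·°C)

c = 0.129 J/(g·°C)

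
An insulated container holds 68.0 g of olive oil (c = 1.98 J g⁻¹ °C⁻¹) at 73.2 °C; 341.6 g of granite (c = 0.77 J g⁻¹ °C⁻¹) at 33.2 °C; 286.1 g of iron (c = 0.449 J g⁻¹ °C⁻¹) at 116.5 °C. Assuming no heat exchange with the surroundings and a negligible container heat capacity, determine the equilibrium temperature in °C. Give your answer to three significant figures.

T_f = 63.8 °C

Σ mᵢcᵢ(T − Tᵢ) = 0  ⇒  T = Σ mᵢcᵢTᵢ / Σ mᵢcᵢ
Σ mᵢcᵢ = 68.0×1.98 + 341.6×0.77 + 286.1×0.449 = 526.1309
Σ mᵢcᵢTᵢ = 134.64×73.2 + 263.032×33.2 + 128.4589×116.5 = 33554
T = 33554 / 526.1309 = 63.78 °C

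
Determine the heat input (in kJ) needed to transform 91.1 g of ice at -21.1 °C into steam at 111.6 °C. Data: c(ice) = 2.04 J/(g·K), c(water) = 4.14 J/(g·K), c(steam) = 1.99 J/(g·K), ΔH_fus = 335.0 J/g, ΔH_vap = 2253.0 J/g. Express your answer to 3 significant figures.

q1 (heat ice -21.1→0.0 °C): 91.1 × 2.04 × 21.1 = 3921 J
q2 (melt at 0 °C): 91.1 × 335.0 = 30519 J
q3 (heat water 0.0→100.0 °C): 91.1 × 4.14 × 100.0 = 37715 J
q4 (vaporize at 100 °C): 91.1 × 2253.0 = 205248 J
q5 (heat steam 100.0→111.6 °C): 91.1 × 1.99 × 11.6 = 2103 J
Total: 3921 + 30519 + 37715 + 205248 + 2103 = 279506 J = 280 kJ

q = 280 kJ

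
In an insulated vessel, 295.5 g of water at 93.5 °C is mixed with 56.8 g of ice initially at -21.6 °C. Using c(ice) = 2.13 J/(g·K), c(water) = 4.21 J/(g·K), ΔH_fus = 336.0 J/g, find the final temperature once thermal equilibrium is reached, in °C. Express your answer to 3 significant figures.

Heat to bring ice to 0 °C and melt it: q₁ = 56.8×2.13×21.6 + 56.8×336.0 = 21698 J
Heat the water can supply cooling to 0 °C: 295.5×4.21×93.5 = 116319 J > q₁, so all ice melts.
Energy balance: 295.5×4.21×(93.5 − T) = 21698 + 56.8×4.21×(T − 0)
1244.055(93.5 − T) = 21698 + 239.128 T
116319 − 21698 = 1483.183 T
T = 94621 / 1483.183 = 63.80 °C

T_f = 63.8 °C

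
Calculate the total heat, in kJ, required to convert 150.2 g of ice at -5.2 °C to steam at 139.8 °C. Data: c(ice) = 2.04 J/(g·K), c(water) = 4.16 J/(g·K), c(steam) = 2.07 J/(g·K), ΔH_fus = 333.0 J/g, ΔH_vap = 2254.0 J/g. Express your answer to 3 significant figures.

q = 465 kJ

q1 (heat ice -5.2→0.0 °C): 150.2 × 2.04 × 5.2 = 1593 J
q2 (melt at 0 °C): 150.2 × 333.0 = 50017 J
q3 (heat water 0.0→100.0 °C): 150.2 × 4.16 × 100.0 = 62483 J
q4 (vaporize at 100 °C): 150.2 × 2254.0 = 338551 J
q5 (heat steam 100.0→139.8 °C): 150.2 × 2.07 × 39.8 = 12374 J
Total: 1593 + 50017 + 62483 + 338551 + 12374 = 465018 J = 465 kJ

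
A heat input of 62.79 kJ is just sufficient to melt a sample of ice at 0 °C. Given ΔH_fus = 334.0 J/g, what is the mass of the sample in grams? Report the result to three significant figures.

m = q / ΔH_fus = 62790 J / 334.0 J/g = 188 g

m = 188 g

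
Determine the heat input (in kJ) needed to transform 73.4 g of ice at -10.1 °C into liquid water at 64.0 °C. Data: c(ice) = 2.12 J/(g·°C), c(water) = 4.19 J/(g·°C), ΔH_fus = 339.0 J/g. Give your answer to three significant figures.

q = 46.1 kJ

q1 (heat ice -10.1→0.0 °C): 73.4 × 2.12 × 10.1 = 1572 J
q2 (melt at 0 °C): 73.4 × 339.0 = 24883 J
q3 (heat water 0.0→64.0 °C): 73.4 × 4.19 × 64.0 = 19683 J
Total: 1572 + 24883 + 19683 = 46138 J = 46.1 kJ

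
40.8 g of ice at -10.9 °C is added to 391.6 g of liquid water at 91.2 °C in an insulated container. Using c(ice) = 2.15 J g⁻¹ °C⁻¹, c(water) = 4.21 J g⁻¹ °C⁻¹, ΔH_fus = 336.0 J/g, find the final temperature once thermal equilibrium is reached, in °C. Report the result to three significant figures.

T_f = 74.5 °C

Heat to bring ice to 0 °C and melt it: q₁ = 40.8×2.15×10.9 + 40.8×336.0 = 14665 J
Heat the water can supply cooling to 0 °C: 391.6×4.21×91.2 = 150356 J > q₁, so all ice melts.
Energy balance: 391.6×4.21×(91.2 − T) = 14665 + 40.8×4.21×(T − 0)
1648.636(91.2 − T) = 14665 + 171.768 T
150356 − 14665 = 1820.404 T
T = 135691 / 1820.404 = 74.54 °C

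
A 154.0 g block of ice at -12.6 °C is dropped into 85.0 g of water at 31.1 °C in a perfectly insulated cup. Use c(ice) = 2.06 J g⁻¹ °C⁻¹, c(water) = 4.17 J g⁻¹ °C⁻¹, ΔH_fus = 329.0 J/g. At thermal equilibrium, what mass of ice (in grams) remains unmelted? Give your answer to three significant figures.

m_ice remaining = 133 g

Heat to warm all ice to 0 °C: 154.0×2.06×12.6 = 3997.2 J
Heat released by water cooling to 0 °C: 85.0×4.17×31.1 = 11023 J
11023 J < 3997.2 + 154.0×329.0 = 54663.2 J, so not all ice melts; final T = 0 °C.
Heat left for melting: 11023 − 3997.2 = 7025.8 J
Mass melted = 7025.8 / 329.0 = 21.36 g
Ice remaining = 154.0 − 21.36 = 132.64 g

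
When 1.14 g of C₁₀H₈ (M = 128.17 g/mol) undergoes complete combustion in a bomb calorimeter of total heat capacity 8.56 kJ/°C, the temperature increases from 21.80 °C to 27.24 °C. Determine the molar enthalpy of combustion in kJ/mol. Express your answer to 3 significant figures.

ΔH = -5240 kJ/mol

ΔT = 27.24 − 21.80 = 5.44 °C
q_cal = C_cal × ΔT = 8.56 × 5.44 = 46.5664 kJ
n = 1.14 / 128.17 = 0.008894 mol
q_rxn = −q_cal = -46.5664 kJ
ΔH = -46.5664 / 0.008894 = -5236 kJ/mol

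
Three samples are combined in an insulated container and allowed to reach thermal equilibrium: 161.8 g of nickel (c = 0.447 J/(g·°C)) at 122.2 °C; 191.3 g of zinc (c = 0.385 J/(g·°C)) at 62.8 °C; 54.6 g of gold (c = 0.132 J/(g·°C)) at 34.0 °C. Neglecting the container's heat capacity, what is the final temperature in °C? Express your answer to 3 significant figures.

T_f = 89.5 °C

Σ mᵢcᵢ(T − Tᵢ) = 0  ⇒  T = Σ mᵢcᵢTᵢ / Σ mᵢcᵢ
Σ mᵢcᵢ = 161.8×0.447 + 191.3×0.385 + 54.6×0.132 = 153.1823
Σ mᵢcᵢTᵢ = 72.3246×122.2 + 73.6505×62.8 + 7.2072×34.0 = 13708
T = 13708 / 153.1823 = 89.49 °C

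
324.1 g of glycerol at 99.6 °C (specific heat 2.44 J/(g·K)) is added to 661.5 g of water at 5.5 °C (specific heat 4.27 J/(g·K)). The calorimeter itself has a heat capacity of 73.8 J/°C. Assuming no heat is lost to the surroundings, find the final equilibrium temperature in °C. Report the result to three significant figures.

T_f = 25.7 °C

Heat lost by glycerol = heat gained by water + calorimeter.
(324.1)(2.44)(99.6 − T) = [(661.5)(4.27) + 73.8](T − 5.5)
790.804 (99.6 − T) = 2898.405 (T − 5.5)
78764 − 790.804 T = 2898.405 T − 15941
94705 = 3689.209 T
T = 25.67 °C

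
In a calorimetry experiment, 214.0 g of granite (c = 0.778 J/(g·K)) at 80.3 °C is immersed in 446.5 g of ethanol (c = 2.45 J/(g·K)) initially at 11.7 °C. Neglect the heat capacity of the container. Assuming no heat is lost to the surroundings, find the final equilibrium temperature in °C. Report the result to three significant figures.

T_f = 20.8 °C

Heat lost by granite = heat gained by ethanol.
(214.0)(0.778)(80.3 − T) = (446.5)(2.45)(T − 11.7)
166.492 (80.3 − T) = 1093.925 (T − 11.7)
13369 − 166.492 T = 1093.925 T − 12799
26168 = 1260.417 T
T = 20.76 °C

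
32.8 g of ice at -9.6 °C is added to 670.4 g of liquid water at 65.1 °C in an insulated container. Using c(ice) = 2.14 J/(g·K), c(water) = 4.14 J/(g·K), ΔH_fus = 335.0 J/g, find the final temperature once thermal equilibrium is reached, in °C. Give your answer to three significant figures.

T_f = 58.1 °C

Heat to bring ice to 0 °C and melt it: q₁ = 32.8×2.14×9.6 + 32.8×335.0 = 11662 J
Heat the water can supply cooling to 0 °C: 670.4×4.14×65.1 = 180682 J > q₁, so all ice melts.
Energy balance: 670.4×4.14×(65.1 − T) = 11662 + 32.8×4.14×(T − 0)
2775.456(65.1 − T) = 11662 + 135.792 T
180682 − 11662 = 2911.248 T
T = 169020 / 2911.248 = 58.06 °C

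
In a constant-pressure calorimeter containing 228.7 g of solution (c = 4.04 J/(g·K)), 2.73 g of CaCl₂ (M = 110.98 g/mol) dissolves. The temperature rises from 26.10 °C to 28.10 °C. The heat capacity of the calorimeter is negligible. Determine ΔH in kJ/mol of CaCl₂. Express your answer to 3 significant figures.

ΔH = -75.1 kJ/mol

|ΔT| = |28.10 − 26.10| = 2.00 °C
|q_surr| = (228.7 × 4.04) × 2.00 = 923.948 × 2.00 = 1848 J
n(CaCl₂) = 2.73 / 110.98 = 0.02460 mol
Temperature rose, so q_rxn = −|q_surr| = -1.848 kJ
ΔH = q_rxn / n = -75.12 kJ/mol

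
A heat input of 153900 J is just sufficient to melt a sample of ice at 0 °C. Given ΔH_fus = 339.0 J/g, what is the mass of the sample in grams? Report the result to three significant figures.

m = q / ΔH_fus = 153900 J / 339.0 J/g = 454 g

m = 454 g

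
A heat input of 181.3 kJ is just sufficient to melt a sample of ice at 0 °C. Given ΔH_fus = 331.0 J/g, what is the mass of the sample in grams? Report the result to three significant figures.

m = q / ΔH_fus = 181300 J / 331.0 J/g = 548 g

m = 548 g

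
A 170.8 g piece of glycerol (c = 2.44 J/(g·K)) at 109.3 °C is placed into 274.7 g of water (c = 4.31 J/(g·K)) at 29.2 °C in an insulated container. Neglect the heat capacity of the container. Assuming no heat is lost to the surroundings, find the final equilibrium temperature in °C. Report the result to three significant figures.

T_f = 50.1 °C

Heat lost by glycerol = heat gained by water.
(170.8)(2.44)(109.3 − T) = (274.7)(4.31)(T − 29.2)
416.752 (109.3 − T) = 1183.957 (T − 29.2)
45551 − 416.752 T = 1183.957 T − 34572
80123 = 1600.709 T
T = 50.05 °C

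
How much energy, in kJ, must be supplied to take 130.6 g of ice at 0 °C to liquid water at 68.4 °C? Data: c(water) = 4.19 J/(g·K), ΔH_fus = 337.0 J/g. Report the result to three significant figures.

q1 (melt at 0 °C): 130.6 × 337.0 = 44012 J
q2 (heat water 0.0→68.4 °C): 130.6 × 4.19 × 68.4 = 37429 J
Total: 44012 + 37429 = 81441 J = 81.4 kJ

q = 81.4 kJ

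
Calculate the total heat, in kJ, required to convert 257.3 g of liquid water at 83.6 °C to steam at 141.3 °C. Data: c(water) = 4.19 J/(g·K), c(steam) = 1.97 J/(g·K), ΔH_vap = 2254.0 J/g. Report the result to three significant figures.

q = 619 kJ

q1 (heat water 83.6→100.0 °C): 257.3 × 4.19 × 16.4 = 17681 J
q2 (vaporize at 100 °C): 257.3 × 2254.0 = 579954 J
q3 (heat steam 100.0→141.3 °C): 257.3 × 1.97 × 41.3 = 20934 J
Total: 17681 + 579954 + 20934 = 618569 J = 619 kJ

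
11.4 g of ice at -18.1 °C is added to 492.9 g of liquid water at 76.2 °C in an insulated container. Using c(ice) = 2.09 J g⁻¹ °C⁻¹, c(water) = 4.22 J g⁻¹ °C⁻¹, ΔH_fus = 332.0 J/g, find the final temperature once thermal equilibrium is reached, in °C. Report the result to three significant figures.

Heat to bring ice to 0 °C and melt it: q₁ = 11.4×2.09×18.1 + 11.4×332.0 = 4216.1 J
Heat the water can supply cooling to 0 °C: 492.9×4.22×76.2 = 158499 J > q₁, so all ice melts.
Energy balance: 492.9×4.22×(76.2 − T) = 4216.1 + 11.4×4.22×(T − 0)
2080.038(76.2 − T) = 4216.1 + 48.108 T
158499 − 4216.1 = 2128.146 T
T = 154282.9 / 2128.146 = 72.50 °C

T_f = 72.5 °C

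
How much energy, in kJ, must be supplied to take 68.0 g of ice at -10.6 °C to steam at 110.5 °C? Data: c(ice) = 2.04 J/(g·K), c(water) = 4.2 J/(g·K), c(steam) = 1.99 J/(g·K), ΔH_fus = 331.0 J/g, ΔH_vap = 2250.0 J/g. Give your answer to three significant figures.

q1 (heat ice -10.6→0.0 °C): 68.0 × 2.04 × 10.6 = 1470 J
q2 (melt at 0 °C): 68.0 × 331.0 = 22508 J
q3 (heat water 0.0→100.0 °C): 68.0 × 4.2 × 100.0 = 28560 J
q4 (vaporize at 100 °C): 68.0 × 2250.0 = 153000 J
q5 (heat steam 100.0→110.5 °C): 68.0 × 1.99 × 10.5 = 1421 J
Total: 1470 + 22508 + 28560 + 153000 + 1421 = 206959 J = 207 kJ

q = 207 kJ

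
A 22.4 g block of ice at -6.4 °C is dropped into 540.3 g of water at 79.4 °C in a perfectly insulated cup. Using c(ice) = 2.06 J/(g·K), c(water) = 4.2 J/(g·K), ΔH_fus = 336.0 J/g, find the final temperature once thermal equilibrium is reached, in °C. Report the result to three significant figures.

T_f = 72.9 °C

Heat to bring ice to 0 °C and melt it: q₁ = 22.4×2.06×6.4 + 22.4×336.0 = 7821.7 J
Heat the water can supply cooling to 0 °C: 540.3×4.2×79.4 = 180179 J > q₁, so all ice melts.
Energy balance: 540.3×4.2×(79.4 − T) = 7821.7 + 22.4×4.2×(T − 0)
2269.26(79.4 − T) = 7821.7 + 94.08 T
180179 − 7821.7 = 2363.34 T
T = 172357.3 / 2363.34 = 72.93 °C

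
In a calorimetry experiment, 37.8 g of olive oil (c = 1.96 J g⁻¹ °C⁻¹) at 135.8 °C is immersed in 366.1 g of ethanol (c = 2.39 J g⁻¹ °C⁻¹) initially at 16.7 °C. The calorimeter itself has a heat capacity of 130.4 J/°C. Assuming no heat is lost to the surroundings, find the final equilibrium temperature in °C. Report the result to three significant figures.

Heat lost by olive oil = heat gained by ethanol + calorimeter.
(37.8)(1.96)(135.8 − T) = [(366.1)(2.39) + 130.4](T − 16.7)
74.088 (135.8 − T) = 1005.379 (T − 16.7)
10061 − 74.088 T = 1005.379 T − 16790
26851 = 1079.467 T
T = 24.87 °C

T_f = 24.9 °C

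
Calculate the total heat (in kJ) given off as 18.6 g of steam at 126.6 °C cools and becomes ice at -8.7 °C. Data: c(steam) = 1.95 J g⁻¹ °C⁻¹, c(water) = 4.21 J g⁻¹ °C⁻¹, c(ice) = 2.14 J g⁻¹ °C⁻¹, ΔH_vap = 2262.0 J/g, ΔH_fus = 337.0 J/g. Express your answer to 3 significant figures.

q = 57.5 kJ

q1 (cool steam 126.6→100 °C): 18.6 × 1.95 × 26.6 = 965 J
q2 (condense at 100 °C): 18.6 × 2262.0 = 42073 J
q3 (cool water 100→0 °C): 18.6 × 4.21 × 100.0 = 7831 J
q4 (freeze at 0 °C): 18.6 × 337.0 = 6268 J
q5 (cool ice 0→-8.7 °C): 18.6 × 2.14 × 8.7 = 346 J
Total: 965 + 42073 + 7831 + 6268 + 346 = 57483 J = 57.5 kJ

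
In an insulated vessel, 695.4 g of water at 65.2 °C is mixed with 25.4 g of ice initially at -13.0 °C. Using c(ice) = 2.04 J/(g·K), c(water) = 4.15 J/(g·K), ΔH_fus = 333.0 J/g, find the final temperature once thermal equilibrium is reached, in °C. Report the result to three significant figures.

Heat to bring ice to 0 °C and melt it: q₁ = 25.4×2.04×13.0 + 25.4×333.0 = 9131.8 J
Heat the water can supply cooling to 0 °C: 695.4×4.15×65.2 = 188161 J > q₁, so all ice melts.
Energy balance: 695.4×4.15×(65.2 − T) = 9131.8 + 25.4×4.15×(T − 0)
2885.91(65.2 − T) = 9131.8 + 105.41 T
188161 − 9131.8 = 2991.32 T
T = 179029.2 / 2991.32 = 59.8496 °C

T_f = 59.8 °C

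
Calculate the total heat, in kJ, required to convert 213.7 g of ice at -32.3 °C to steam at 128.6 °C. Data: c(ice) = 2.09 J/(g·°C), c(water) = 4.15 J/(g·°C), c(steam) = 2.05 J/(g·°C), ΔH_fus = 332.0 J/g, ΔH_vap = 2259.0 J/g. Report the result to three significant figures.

q = 669 kJ

q1 (heat ice -32.3→0.0 °C): 213.7 × 2.09 × 32.3 = 14426 J
q2 (melt at 0 °C): 213.7 × 332.0 = 70948 J
q3 (heat water 0.0→100.0 °C): 213.7 × 4.15 × 100.0 = 88686 J
q4 (vaporize at 100 °C): 213.7 × 2259.0 = 482748 J
q5 (heat steam 100.0→128.6 °C): 213.7 × 2.05 × 28.6 = 12529 J
Total: 14426 + 70948 + 88686 + 482748 + 12529 = 669337 J = 669 kJ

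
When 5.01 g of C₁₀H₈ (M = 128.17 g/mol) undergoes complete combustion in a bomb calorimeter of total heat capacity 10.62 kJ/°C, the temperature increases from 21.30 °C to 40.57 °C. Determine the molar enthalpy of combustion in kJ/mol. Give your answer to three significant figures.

ΔT = 40.57 − 21.30 = 19.27 °C
q_cal = C_cal × ΔT = 10.62 × 19.27 = 204.6474 kJ
n = 5.01 / 128.17 = 0.03909 mol
q_rxn = −q_cal = -204.6474 kJ
ΔH = -204.6474 / 0.03909 = -5235 kJ/mol

ΔH = -5240 kJ/mol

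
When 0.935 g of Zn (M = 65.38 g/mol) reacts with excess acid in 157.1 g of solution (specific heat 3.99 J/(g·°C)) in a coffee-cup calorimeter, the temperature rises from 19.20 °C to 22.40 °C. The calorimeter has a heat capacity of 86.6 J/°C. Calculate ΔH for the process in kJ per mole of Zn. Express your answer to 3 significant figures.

ΔH = -160 kJ/mol

|ΔT| = |22.40 − 19.20| = 3.20 °C
|q_surr| = (157.1 × 3.99 + 86.6) × 3.20 = 713.429 × 3.20 = 2283 J
n(Zn) = 0.935 / 65.38 = 0.01430 mol
Temperature rose, so q_rxn = −|q_surr| = -2.283 kJ
ΔH = q_rxn / n = -159.7 kJ/mol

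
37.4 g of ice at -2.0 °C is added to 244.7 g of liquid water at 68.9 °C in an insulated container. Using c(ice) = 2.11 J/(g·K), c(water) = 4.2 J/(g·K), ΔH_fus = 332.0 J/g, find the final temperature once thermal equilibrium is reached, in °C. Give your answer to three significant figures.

T_f = 49.2 °C

Heat to bring ice to 0 °C and melt it: q₁ = 37.4×2.11×2.0 + 37.4×332.0 = 12575 J
Heat the water can supply cooling to 0 °C: 244.7×4.2×68.9 = 70811.3 J > q₁, so all ice melts.
Energy balance: 244.7×4.2×(68.9 − T) = 12575 + 37.4×4.2×(T − 0)
1027.74(68.9 − T) = 12575 + 157.08 T
70811.3 − 12575 = 1184.82 T
T = 58236.3 / 1184.82 = 49.15 °C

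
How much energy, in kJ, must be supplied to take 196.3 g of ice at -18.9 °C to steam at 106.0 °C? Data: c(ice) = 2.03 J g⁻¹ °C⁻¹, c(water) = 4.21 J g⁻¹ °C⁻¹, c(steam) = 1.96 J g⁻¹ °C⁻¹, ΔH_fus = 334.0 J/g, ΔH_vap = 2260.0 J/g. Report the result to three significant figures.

q = 602 kJ

q1 (heat ice -18.9→0.0 °C): 196.3 × 2.03 × 18.9 = 7531 J
q2 (melt at 0 °C): 196.3 × 334.0 = 65564 J
q3 (heat water 0.0→100.0 °C): 196.3 × 4.21 × 100.0 = 82642 J
q4 (vaporize at 100 °C): 196.3 × 2260.0 = 443638 J
q5 (heat steam 100.0→106.0 °C): 196.3 × 1.96 × 6.0 = 2308 J
Total: 7531 + 65564 + 82642 + 443638 + 2308 = 601683 J = 602 kJ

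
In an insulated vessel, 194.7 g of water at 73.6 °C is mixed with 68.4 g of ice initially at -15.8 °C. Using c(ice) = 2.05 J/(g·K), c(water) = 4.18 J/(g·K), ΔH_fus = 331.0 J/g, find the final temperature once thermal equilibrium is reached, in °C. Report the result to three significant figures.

T_f = 31.9 °C

Heat to bring ice to 0 °C and melt it: q₁ = 68.4×2.05×15.8 + 68.4×331.0 = 24856 J
Heat the water can supply cooling to 0 °C: 194.7×4.18×73.6 = 59899.1 J > q₁, so all ice melts.
Energy balance: 194.7×4.18×(73.6 − T) = 24856 + 68.4×4.18×(T − 0)
813.846(73.6 − T) = 24856 + 285.912 T
59899.1 − 24856 = 1099.758 T
T = 35043.1 / 1099.758 = 31.86 °C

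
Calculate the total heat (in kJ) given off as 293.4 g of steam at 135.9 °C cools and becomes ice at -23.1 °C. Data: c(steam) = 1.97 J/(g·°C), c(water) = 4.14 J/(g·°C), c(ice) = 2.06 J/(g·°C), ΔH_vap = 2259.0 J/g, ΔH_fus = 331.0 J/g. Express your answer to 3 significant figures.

q = 916 kJ

q1 (cool steam 135.9→100 °C): 293.4 × 1.97 × 35.9 = 20750 J
q2 (condense at 100 °C): 293.4 × 2259.0 = 662791 J
q3 (cool water 100→0 °C): 293.4 × 4.14 × 100.0 = 121468 J
q4 (freeze at 0 °C): 293.4 × 331.0 = 97115 J
q5 (cool ice 0→-23.1 °C): 293.4 × 2.06 × 23.1 = 13962 J
Total: 20750 + 662791 + 121468 + 97115 + 13962 = 916086 J = 916 kJ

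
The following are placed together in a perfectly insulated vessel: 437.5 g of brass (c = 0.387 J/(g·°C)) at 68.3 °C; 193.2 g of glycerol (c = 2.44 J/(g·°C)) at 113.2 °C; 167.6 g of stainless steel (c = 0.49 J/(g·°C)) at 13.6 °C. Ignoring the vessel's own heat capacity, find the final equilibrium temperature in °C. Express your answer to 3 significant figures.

Σ mᵢcᵢ(T − Tᵢ) = 0  ⇒  T = Σ mᵢcᵢTᵢ / Σ mᵢcᵢ
Σ mᵢcᵢ = 437.5×0.387 + 193.2×2.44 + 167.6×0.49 = 722.8445
Σ mᵢcᵢTᵢ = 169.3125×68.3 + 471.408×113.2 + 82.124×13.6 = 66044
T = 66044 / 722.8445 = 91.37 °C

T_f = 91.4 °C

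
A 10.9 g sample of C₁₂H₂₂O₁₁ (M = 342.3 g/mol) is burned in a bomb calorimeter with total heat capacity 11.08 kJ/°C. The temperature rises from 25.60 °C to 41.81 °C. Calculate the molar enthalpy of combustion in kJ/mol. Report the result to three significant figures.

ΔT = 41.81 − 25.60 = 16.21 °C
q_cal = C_cal × ΔT = 11.08 × 16.21 = 179.6068 kJ
n = 10.9 / 342.3 = 0.03184 mol
q_rxn = −q_cal = -179.6068 kJ
ΔH = -179.6068 / 0.03184 = -5641 kJ/mol

ΔH = -5640 kJ/mol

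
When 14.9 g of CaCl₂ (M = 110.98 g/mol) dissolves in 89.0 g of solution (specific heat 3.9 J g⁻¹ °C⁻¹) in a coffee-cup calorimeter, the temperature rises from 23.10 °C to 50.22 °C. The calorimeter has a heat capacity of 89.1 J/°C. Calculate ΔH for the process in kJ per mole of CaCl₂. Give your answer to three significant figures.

|ΔT| = |50.22 − 23.10| = 27.12 °C
|q_surr| = (89.0 × 3.9 + 89.1) × 27.12 = 436.2 × 27.12 = 11830 J
n(CaCl₂) = 14.9 / 110.98 = 0.1343 mol
Temperature rose, so q_rxn = −|q_surr| = -11.83 kJ
ΔH = q_rxn / n = -88.09 kJ/mol

ΔH = -88.1 kJ/mol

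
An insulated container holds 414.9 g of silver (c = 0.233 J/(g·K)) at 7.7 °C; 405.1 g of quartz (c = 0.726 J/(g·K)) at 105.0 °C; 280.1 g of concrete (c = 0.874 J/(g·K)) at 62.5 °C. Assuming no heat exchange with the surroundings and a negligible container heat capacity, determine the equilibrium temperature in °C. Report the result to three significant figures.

T_f = 73.8 °C

Σ mᵢcᵢ(T − Tᵢ) = 0  ⇒  T = Σ mᵢcᵢTᵢ / Σ mᵢcᵢ
Σ mᵢcᵢ = 414.9×0.233 + 405.1×0.726 + 280.1×0.874 = 635.5817
Σ mᵢcᵢTᵢ = 96.6717×7.7 + 294.1026×105.0 + 244.8074×62.5 = 46926
T = 46926 / 635.5817 = 73.83 °C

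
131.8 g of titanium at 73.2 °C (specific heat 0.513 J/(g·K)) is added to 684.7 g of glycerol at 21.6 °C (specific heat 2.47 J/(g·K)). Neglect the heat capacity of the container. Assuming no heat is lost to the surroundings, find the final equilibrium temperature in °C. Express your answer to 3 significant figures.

Heat lost by titanium = heat gained by glycerol.
(131.8)(0.513)(73.2 − T) = (684.7)(2.47)(T − 21.6)
67.6134 (73.2 − T) = 1691.209 (T − 21.6)
4949.3 − 67.6134 T = 1691.209 T − 36530
41479.3 = 1758.8224 T
T = 23.58 °C

T_f = 23.6 °C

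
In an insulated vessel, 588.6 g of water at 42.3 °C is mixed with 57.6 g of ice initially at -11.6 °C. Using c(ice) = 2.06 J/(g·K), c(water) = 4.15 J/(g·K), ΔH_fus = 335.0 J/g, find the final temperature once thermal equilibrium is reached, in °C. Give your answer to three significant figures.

Heat to bring ice to 0 °C and melt it: q₁ = 57.6×2.06×11.6 + 57.6×335.0 = 20672 J
Heat the water can supply cooling to 0 °C: 588.6×4.15×42.3 = 103326 J > q₁, so all ice melts.
Energy balance: 588.6×4.15×(42.3 − T) = 20672 + 57.6×4.15×(T − 0)
2442.69(42.3 − T) = 20672 + 239.04 T
103326 − 20672 = 2681.73 T
T = 82654 / 2681.73 = 30.82 °C

T_f = 30.8 °C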